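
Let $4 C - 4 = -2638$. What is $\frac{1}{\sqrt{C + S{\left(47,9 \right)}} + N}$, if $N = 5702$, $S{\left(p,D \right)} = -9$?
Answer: $\frac{11404}{65026943} - \frac{i \sqrt{2670}}{65026943} \approx 0.00017537 - 7.9463 \cdot 10^{-7} i$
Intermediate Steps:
$C = - \frac{1317}{2}$ ($C = 1 + \frac{1}{4} \left(-2638\right) = 1 - \frac{1319}{2} = - \frac{1317}{2} \approx -658.5$)
$\frac{1}{\sqrt{C + S{\left(47,9 \right)}} + N} = \frac{1}{\sqrt{- \frac{1317}{2} - 9} + 5702} = \frac{1}{\sqrt{- \frac{1335}{2}} + 5702} = \frac{1}{\frac{i \sqrt{2670}}{2} + 5702} = \frac{1}{5702 + \frac{i \sqrt{2670}}{2}}$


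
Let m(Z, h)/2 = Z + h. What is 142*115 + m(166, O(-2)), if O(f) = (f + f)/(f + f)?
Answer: 16664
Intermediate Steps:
O(f) = 1 (O(f) = (2*f)/((2*f)) = (2*f)*(1/(2*f)) = 1)
m(Z, h) = 2*Z + 2*h (m(Z, h) = 2*(Z + h) = 2*Z + 2*h)
142*115 + m(166, O(-2)) = 142*115 + (2*166 + 2*1) = 16330 + (332 + 2) = 16330 + 334 = 16664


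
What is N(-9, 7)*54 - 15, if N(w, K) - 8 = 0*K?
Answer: 417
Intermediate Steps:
N(w, K) = 8 (N(w, K) = 8 + 0*K = 8 + 0 = 8)
N(-9, 7)*54 - 15 = 8*54 - 15 = 432 - 15 = 417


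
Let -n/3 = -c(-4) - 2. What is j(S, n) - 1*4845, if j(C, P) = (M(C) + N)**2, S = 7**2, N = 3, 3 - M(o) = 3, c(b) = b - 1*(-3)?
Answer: -4836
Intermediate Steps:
c(b) = 3 + b (c(b) = b + 3 = 3 + b)
M(o) = 0 (M(o) = 3 - 1*3 = 3 - 3 = 0)
n = 3 (n = -3*(-(3 - 4) - 2) = -3*(-1*(-1) - 2) = -3*(1 - 2) = -3*(-1) = 3)
S = 49
j(C, P) = 9 (j(C, P) = (0 + 3)**2 = 3**2 = 9)
j(S, n) - 1*4845 = 9 - 1*4845 = 9 - 4845 = -4836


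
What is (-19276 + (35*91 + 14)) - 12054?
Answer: -28131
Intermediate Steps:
(-19276 + (35*91 + 14)) - 12054 = (-19276 + (3185 + 14)) - 12054 = (-19276 + 3199) - 12054 = -16077 - 12054 = -28131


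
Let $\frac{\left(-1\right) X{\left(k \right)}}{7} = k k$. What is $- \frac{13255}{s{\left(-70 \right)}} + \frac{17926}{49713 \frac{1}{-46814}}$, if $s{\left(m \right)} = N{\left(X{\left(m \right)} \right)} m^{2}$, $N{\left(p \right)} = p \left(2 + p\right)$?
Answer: $- \frac{87953970482193308833}{5210342574276000} \approx -16881.0$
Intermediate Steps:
$X{\left(k \right)} = - 7 k^{2}$ ($X{\left(k \right)} = - 7 k k = - 7 k^{2}$)
$s{\left(m \right)} = - 7 m^{4} \left(2 - 7 m^{2}\right)$ ($s{\left(m \right)} = - 7 m^{2} \left(2 - 7 m^{2}\right) m^{2} = - 7 m^{4} \left(2 - 7 m^{2}\right)$)
$- \frac{13255}{s{\left(-70 \right)}} + \frac{17926}{49713 \frac{1}{-46814}} = - \frac{13255}{\left(-70\right)^{4} \left(-14 + 49 \left(-70\right)^{2}\right)} + \frac{17926}{49713 \frac{1}{-46814}} = - \frac{13255}{24010000 \left(-14 + 49 \cdot 4900\right)} + \frac{17926}{49713 \left(- \frac{1}{46814}\right)} = - \frac{13255}{24010000 \left(-14 + 240100\right)} + \frac{17926}{- \frac{49713}{46814}} = - \frac{13255}{24010000 \cdot 240086} + 17926 \left(- \frac{46814}{49713}\right) = - \frac{13255}{5764464860000} - \frac{839187764}{49713} = \left(-13255\right) \frac{1}{5764464860000} - \frac{839187764}{49713} = - \frac{241}{104808452000} - \frac{839187764}{49713} = - \frac{87953970482193308833}{5210342574276000}$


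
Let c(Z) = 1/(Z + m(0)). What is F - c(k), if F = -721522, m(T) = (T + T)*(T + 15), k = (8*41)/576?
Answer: -29582474/41 ≈ -7.2152e+5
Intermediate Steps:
k = 41/72 (k = 328*(1/576) = 41/72 ≈ 0.56944)
m(T) = 2*T*(15 + T) (m(T) = (2*T)*(15 + T) = 2*T*(15 + T))
c(Z) = 1/Z (c(Z) = 1/(Z + 2*0*(15 + 0)) = 1/(Z + 2*0*15) = 1/(Z + 0) = 1/Z)
F - c(k) = -721522 - 1/41/72 = -721522 - 1*72/41 = -721522 - 72/41 = -29582474/41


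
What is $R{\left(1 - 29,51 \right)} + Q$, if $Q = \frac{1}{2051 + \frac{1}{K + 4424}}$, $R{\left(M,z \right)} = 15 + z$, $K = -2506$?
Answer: $\frac{259633972}{3933819} \approx 66.0$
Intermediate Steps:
$Q = \frac{1918}{3933819}$ ($Q = \frac{1}{2051 + \frac{1}{-2506 + 4424}} = \frac{1}{2051 + \frac{1}{1918}} = \frac{1}{\frac{3933819}{1918}} = \frac{1918}{3933819} \approx 0.00048757$)
$R{\left(1 - 29,51 \right)} + Q = \left(15 + 51\right) + \frac{1918}{3933819} = 66 + \frac{1918}{3933819} = \frac{259633972}{3933819}$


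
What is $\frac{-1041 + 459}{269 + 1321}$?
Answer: $- \frac{97}{265} \approx -0.36604$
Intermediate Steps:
$\frac{-1041 + 459}{269 + 1321} = - \frac{582}{1590} = \left(-582\right) \frac{1}{1590} = - \frac{97}{265}$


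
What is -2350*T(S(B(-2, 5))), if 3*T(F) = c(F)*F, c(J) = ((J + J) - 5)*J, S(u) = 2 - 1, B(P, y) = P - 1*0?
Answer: 2350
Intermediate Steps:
B(P, y) = P (B(P, y) = P + 0 = P)
S(u) = 1
c(J) = J*(-5 + 2*J) (c(J) = (2*J - 5)*J = (-5 + 2*J)*J = J*(-5 + 2*J))
T(F) = F**2*(-5 + 2*F)/3 (T(F) = ((F*(-5 + 2*F))*F)/3 = (F**2*(-5 + 2*F))/3 = F**2*(-5 + 2*F)/3)
-2350*T(S(B(-2, 5))) = -2350*1**2*(-5 + 2*1)/3 = -2350*(-5 + 2)/3 = -2350*(-3)/3 = -2350*(-1) = 2350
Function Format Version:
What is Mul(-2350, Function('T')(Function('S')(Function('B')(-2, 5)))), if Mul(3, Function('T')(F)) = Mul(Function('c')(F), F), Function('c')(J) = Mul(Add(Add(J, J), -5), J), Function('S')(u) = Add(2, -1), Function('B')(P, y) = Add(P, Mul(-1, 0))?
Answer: 2350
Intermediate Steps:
Function('B')(P, y) = P (Function('B')(P, y) = Add(P, 0) = P)
Function('S')(u) = 1
Function('c')(J) = Mul(J, Add(-5, Mul(2, J))) (Function('c')(J) = Mul(Add(Mul(2, J), -5), J) = Mul(Add(-5, Mul(2, J)), J) = Mul(J, Add(-5, Mul(2, J))))
Function('T')(F) = Mul(Rational(1, 3), Pow(F, 2), Add(-5, Mul(2, F))) (Function('T')(F) = Mul(Rational(1, 3), Mul(Mul(F, Add(-5, Mul(2, F))), F)) = Mul(Rational(1, 3), Mul(Pow(F, 2), Add(-5, Mul(2, F)))) = Mul(Rational(1, 3), Pow(F, 2), Add(-5, Mul(2, F))))
Mul(-2350, Function('T')(Function('S')(Function('B')(-2, 5)))) = Mul(-2350, Mul(Rational(1, 3), Pow(1, 2), Add(-5, Mul(2, 1)))) = Mul(-2350, Mul(Rational(1, 3), 1, Add(-5, 2))) = Mul(-2350, Mul(Rational(1, 3), 1, -3)) = Mul(-2350, -1) = 2350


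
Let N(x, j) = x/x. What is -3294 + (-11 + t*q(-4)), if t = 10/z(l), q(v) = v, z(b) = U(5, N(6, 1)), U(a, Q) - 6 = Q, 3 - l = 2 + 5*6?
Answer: -23175/7 ≈ -3310.7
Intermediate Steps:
l = -29 (l = 3 - (2 + 5*6) = 3 - (2 + 30) = 3 - 1*32 = 3 - 32 = -29)
N(x, j) = 1
U(a, Q) = 6 + Q
z(b) = 7 (z(b) = 6 + 1 = 7)
t = 10/7 ≈ 1.4286
-3294 + (-11 + t*q(-4)) = -3294 + (-11 + (10/7)*(-4)) = -3294 + (-11 - 40/7) = -3294 - 117/7 = -23175/7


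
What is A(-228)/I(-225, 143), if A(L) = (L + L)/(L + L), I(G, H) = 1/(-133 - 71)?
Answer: -204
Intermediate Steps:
I(G, H) = -1/204 (I(G, H) = 1/(-204) = -1/204)
A(L) = 1 (A(L) = (2*L)/((2*L)) = (2*L)*(1/(2*L)) = 1)
A(-228)/I(-225, 143) = 1/(-1/204) = 1*(-204) = -204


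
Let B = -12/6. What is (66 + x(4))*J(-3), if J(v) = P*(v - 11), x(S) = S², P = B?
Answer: 2296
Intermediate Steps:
B = -2 (B = -12*⅙ = -2)
P = -2
J(v) = 22 - 2*v (J(v) = -2*(v - 11) = -2*(-11 + v) = 22 - 2*v)
(66 + x(4))*J(-3) = (66 + 4²)*(22 - 2*(-3)) = (66 + 16)*(22 + 6) = 82*28 = 2296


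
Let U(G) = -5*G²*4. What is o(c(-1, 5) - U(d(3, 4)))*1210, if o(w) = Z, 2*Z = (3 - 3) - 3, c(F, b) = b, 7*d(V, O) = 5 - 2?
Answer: -1815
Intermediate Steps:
d(V, O) = 3/7 (d(V, O) = (5 - 2)/7 = (⅐)*3 = 3/7)
U(G) = -20*G²
Z = -3/2 (Z = ((3 - 3) - 3)/2 = (0 - 3)/2 = (½)*(-3) = -3/2 ≈ -1.5000)
o(w) = -3/2
o(c(-1, 5) - U(d(3, 4)))*1210 = -3/2*1210 = -1815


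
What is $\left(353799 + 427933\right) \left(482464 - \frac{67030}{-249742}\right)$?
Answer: $\frac{47096066332101388}{124871} \approx 3.7716 \cdot 10^{11}$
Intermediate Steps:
$\left(353799 + 427933\right) \left(482464 - \frac{67030}{-249742}\right) = 781732 \left(482464 - - \frac{33515}{124871}\right) = 781732 \left(482464 + \frac{33515}{124871}\right) = 781732 \cdot \frac{60245795659}{124871} = \frac{47096066332101388}{124871}$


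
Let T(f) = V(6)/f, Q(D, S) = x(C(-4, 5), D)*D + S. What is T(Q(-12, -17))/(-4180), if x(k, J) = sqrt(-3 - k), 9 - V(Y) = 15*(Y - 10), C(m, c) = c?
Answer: 1173/6023380 - 414*I*sqrt(2)/1505845 ≈ 0.00019474 - 0.00038881*I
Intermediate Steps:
V(Y) = 159 - 15*Y (V(Y) = 9 - 15*(Y - 10) = 9 - 15*(-10 + Y) = 9 - (-150 + 15*Y) = 9 + (150 - 15*Y) = 159 - 15*Y)
Q(D, S) = S + 2*I*D*sqrt(2) (Q(D, S) = sqrt(-3 - 1*5)*D + S = sqrt(-3 - 5)*D + S = sqrt(-8)*D + S = (2*I*sqrt(2))*D + S = 2*I*D*sqrt(2) + S = S + 2*I*D*sqrt(2))
T(f) = 69/f (T(f) = (159 - 15*6)/f = (159 - 90)/f = 69/f)
T(Q(-12, -17))/(-4180) = (69/(-17 + 2*I*(-12)*sqrt(2)))/(-4180) = (69/(-17 - 24*I*sqrt(2)))*(-1/4180) = -69/(4180*(-17 - 24*I*sqrt(2)))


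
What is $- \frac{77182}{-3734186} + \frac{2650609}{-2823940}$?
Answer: $- \frac{4839954841097}{5272558606420} \approx -0.91795$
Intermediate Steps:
$- \frac{77182}{-3734186} + \frac{2650609}{-2823940} = \left(-77182\right) \left(- \frac{1}{3734186}\right) + 2650609 \left(- \frac{1}{2823940}\right) = \frac{38591}{1867093} - \frac{2650609}{2823940} = - \frac{4839954841097}{5272558606420}$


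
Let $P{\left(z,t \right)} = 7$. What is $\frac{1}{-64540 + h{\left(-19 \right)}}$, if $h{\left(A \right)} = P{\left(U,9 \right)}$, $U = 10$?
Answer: $- \frac{1}{64533} \approx -1.5496 \cdot 10^{-5}$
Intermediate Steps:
$h{\left(A \right)} = 7$
$\frac{1}{-64540 + h{\left(-19 \right)}} = \frac{1}{-64540 + 7} = \frac{1}{-64533} = - \frac{1}{64533}$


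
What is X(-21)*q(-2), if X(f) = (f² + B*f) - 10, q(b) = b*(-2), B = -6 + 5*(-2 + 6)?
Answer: 548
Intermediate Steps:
B = 14 (B = -6 + 5*4 = -6 + 20 = 14)
q(b) = -2*b
X(f) = -10 + f² + 14*f (X(f) = (f² + 14*f) - 10 = -10 + f² + 14*f)
X(-21)*q(-2) = (-10 + (-21)² + 14*(-21))*(-2*(-2)) = (-10 + 441 - 294)*4 = 137*4 = 548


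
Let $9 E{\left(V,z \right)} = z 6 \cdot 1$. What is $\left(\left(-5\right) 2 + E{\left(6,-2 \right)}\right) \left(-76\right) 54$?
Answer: $46512$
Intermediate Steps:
$E{\left(V,z \right)} = \frac{2 z}{3}$ ($E{\left(V,z \right)} = \frac{z 6 \cdot 1}{9} = \frac{6 z 1}{9} = \frac{6 z}{9} = \frac{2 z}{3}$)
$\left(\left(-5\right) 2 + E{\left(6,-2 \right)}\right) \left(-76\right) 54 = \left(\left(-5\right) 2 + \frac{2}{3} \left(-2\right)\right) \left(-76\right) 54 = \left(-10 - \frac{4}{3}\right) \left(-76\right) 54 = \left(- \frac{34}{3}\right) \left(-76\right) 54 = \frac{2584}{3} \cdot 54 = 46512$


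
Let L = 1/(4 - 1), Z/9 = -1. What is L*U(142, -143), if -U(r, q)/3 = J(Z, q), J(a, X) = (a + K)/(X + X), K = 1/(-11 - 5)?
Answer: -145/4576 ≈ -0.031687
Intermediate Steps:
Z = -9 (Z = 9*(-1) = -9)
K = -1/16 (K = 1/(-16) = -1/16 ≈ -0.062500)
J(a, X) = (-1/16 + a)/(2*X) (J(a, X) = (a - 1/16)/(X + X) = (-1/16 + a)/((2*X)) = (-1/16 + a)*(1/(2*X)) = (-1/16 + a)/(2*X))
L = ⅓ (L = 1/3 = ⅓ ≈ 0.33333)
U(r, q) = 435/(32*q) (U(r, q) = -3*(-1 + 16*(-9))/(32*q) = -3*(-1 - 144)/(32*q) = -3*(-145)/(32*q) = -(-435)/(32*q) = 435/(32*q))
L*U(142, -143) = ((435/32)/(-143))/3 = ((435/32)*(-1/143))/3 = (⅓)*(-435/4576) = -145/4576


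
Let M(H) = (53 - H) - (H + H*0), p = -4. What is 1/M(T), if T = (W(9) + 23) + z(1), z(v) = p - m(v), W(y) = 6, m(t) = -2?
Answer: -1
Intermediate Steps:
z(v) = -2 (z(v) = -4 - 1*(-2) = -4 + 2 = -2)
T = 27 (T = (6 + 23) - 2 = 29 - 2 = 27)
M(H) = 53 - 2*H (M(H) = (53 - H) - (H + 0) = (53 - H) - H = 53 - 2*H)
1/M(T) = 1/(53 - 2*27) = 1/(53 - 54) = 1/(-1) = -1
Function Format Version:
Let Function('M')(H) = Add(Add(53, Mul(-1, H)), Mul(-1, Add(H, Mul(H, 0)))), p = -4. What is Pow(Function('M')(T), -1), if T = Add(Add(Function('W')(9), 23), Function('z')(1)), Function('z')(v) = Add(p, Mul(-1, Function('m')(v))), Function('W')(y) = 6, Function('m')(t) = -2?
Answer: -1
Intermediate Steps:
Function('z')(v) = -2 (Function('z')(v) = Add(-4, Mul(-1, -2)) = Add(-4, 2) = -2)
T = 27 (T = Add(Add(6, 23), -2) = Add(29, -2) = 27)
Function('M')(H) = Add(53, Mul(-2, H)) (Function('M')(H) = Add(Add(53, Mul(-1, H)), Mul(-1, Add(H, 0))) = Add(Add(53, Mul(-1, H)), Mul(-1, H)) = Add(53, Mul(-2, H)))
Pow(Function('M')(T), -1) = Pow(Add(53, Mul(-2, 27)), -1) = Pow(Add(53, -54), -1) = Pow(-1, -1) = -1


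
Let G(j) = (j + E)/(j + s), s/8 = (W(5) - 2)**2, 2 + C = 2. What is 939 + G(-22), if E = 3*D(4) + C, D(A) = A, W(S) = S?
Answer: 4694/5 ≈ 938.80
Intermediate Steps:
C = 0 (C = -2 + 2 = 0)
s = 72 (s = 8*(5 - 2)**2 = 8*3**2 = 8*9 = 72)
E = 12 (E = 3*4 + 0 = 12 + 0 = 12)
G(j) = (12 + j)/(72 + j) (G(j) = (j + 12)/(j + 72) = (12 + j)/(72 + j))
939 + G(-22) = 939 + (12 - 22)/(72 - 22) = 939 - 10/50 = 939 + (1/50)*(-10) = 939 - 1/5 = 4694/5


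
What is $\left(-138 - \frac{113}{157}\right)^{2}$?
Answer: $\frac{474324841}{24649} \approx 19243.0$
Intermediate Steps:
$\left(-138 - \frac{113}{157}\right)^{2} = \left(- \frac{21779}{157}\right)^{2} = \frac{474324841}{24649}$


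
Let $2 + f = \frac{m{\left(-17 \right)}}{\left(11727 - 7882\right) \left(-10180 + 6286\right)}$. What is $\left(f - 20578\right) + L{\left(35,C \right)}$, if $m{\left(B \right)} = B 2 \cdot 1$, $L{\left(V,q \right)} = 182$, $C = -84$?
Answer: $- \frac{152703813553}{7486215} \approx -20398.0$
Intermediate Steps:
$m{\left(B \right)} = 2 B$ ($m{\left(B \right)} = 2 B 1 = 2 B$)
$f = - \frac{14972413}{7486215}$ ($f = -2 + \frac{2 \left(-17\right)}{\left(11727 - 7882\right) \left(-10180 + 6286\right)} = -2 - \frac{34}{3845 \left(-3894\right)} = -2 - \frac{34}{-14972430} = -2 - - \frac{17}{7486215} = -2 + \frac{17}{7486215} = - \frac{14972413}{7486215} \approx -2.0$)
$\left(f - 20578\right) + L{\left(35,C \right)} = \left(- \frac{14972413}{7486215} - 20578\right) + 182 = - \frac{154066304683}{7486215} + 182 = - \frac{152703813553}{7486215}$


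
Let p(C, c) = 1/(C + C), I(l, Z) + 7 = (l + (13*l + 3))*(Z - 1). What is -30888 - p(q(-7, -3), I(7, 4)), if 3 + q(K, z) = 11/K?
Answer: -1976825/64 ≈ -30888.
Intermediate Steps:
I(l, Z) = -7 + (-1 + Z)*(3 + 14*l) (I(l, Z) = -7 + (l + (13*l + 3))*(Z - 1) = -7 + (l + (3 + 13*l))*(-1 + Z) = -7 + (3 + 14*l)*(-1 + Z) = -7 + (-1 + Z)*(3 + 14*l))
q(K, z) = -3 + 11/K
p(C, c) = 1/(2*C)
-30888 - p(q(-7, -3), I(7, 4)) = -30888 - 1/(2*(-3 + 11/(-7))) = -30888 - 1/(2*(-3 + 11*(-⅐))) = -30888 - 1/(2*(-3 - 11/7)) = -30888 - 1/(2*(-32/7)) = -30888 - (-7)/(2*32) = -30888 - 1*(-7/64) = -30888 + 7/64 = -1976825/64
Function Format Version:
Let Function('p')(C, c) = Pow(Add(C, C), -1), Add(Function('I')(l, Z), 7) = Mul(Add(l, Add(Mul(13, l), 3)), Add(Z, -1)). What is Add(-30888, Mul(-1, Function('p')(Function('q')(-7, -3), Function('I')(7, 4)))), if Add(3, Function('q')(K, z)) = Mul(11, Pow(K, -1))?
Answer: Rational(-1976825, 64) ≈ -30888.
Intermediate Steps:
Function('I')(l, Z) = Add(-7, Mul(Add(-1, Z), Add(3, Mul(14, l)))) (Function('I')(l, Z) = Add(-7, Mul(Add(l, Add(Mul(13, l), 3)), Add(Z, -1))) = Add(-7, Mul(Add(l, Add(3, Mul(13, l))), Add(-1, Z))) = Add(-7, Mul(Add(3, Mul(14, l)), Add(-1, Z))) = Add(-7, Mul(Add(-1, Z), Add(3, Mul(14, l)))))
Function('q')(K, z) = Add(-3, Mul(11, Pow(K, -1)))
Function('p')(C, c) = Mul(Rational(1, 2), Pow(C, -1)) (Function('p')(C, c) = Pow(Mul(2, C), -1) = Mul(Rational(1, 2), Pow(C, -1)))
Add(-30888, Mul(-1, Function('p')(Function('q')(-7, -3), Function('I')(7, 4)))) = Add(-30888, Mul(-1, Mul(Rational(1, 2), Pow(Add(-3, Mul(11, Pow(-7, -1))), -1)))) = Add(-30888, Mul(-1, Mul(Rational(1, 2), Pow(Add(-3, Mul(11, Rational(-1, 7))), -1)))) = Add(-30888, Mul(-1, Mul(Rational(1, 2), Pow(Add(-3, Rational(-11, 7)), -1)))) = Add(-30888, Mul(-1, Mul(Rational(1, 2), Pow(Rational(-32, 7), -1)))) = Add(-30888, Mul(-1, Mul(Rational(1, 2), Rational(-7, 32)))) = Add(-30888, Mul(-1, Rational(-7, 64))) = Add(-30888, Rational(7, 64)) = Rational(-1976825, 64)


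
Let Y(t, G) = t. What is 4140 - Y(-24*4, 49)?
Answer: 4236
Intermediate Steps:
4140 - Y(-24*4, 49) = 4140 - (-24)*4 = 4140 - 1*(-96) = 4140 + 96 = 4236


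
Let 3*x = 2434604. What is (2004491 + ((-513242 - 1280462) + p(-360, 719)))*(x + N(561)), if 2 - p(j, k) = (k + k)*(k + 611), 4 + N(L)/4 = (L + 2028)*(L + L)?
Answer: -63463148183852/3 ≈ -2.1154e+13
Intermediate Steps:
x = 2434604/3 (x = (⅓)*2434604 = 2434604/3 ≈ 8.1154e+5)
N(L) = -16 + 8*L*(2028 + L) (N(L) = -16 + 4*((L + 2028)*(L + L)) = -16 + 4*((2028 + L)*(2*L)) = -16 + 4*(2*L*(2028 + L)) = -16 + 8*L*(2028 + L))
p(j, k) = 2 - 2*k*(611 + k) (p(j, k) = 2 - (k + k)*(k + 611) = 2 - 2*k*(611 + k))
(2004491 + ((-513242 - 1280462) + p(-360, 719)))*(x + N(561)) = (2004491 + ((-513242 - 1280462) + (2 - 1222*719 - 2*719²)))*(2434604/3 + (-16 + 8*561² + 16224*561)) = (2004491 + (-1793704 + (2 - 878618 - 2*516961)))*(2434604/3 + (-16 + 8*314721 + 9101664)) = (2004491 + (-1793704 + (2 - 878618 - 1033922)))*(2434604/3 + (-16 + 2517768 + 9101664)) = (2004491 + (-1793704 - 1912538))*(2434604/3 + 11619416) = (2004491 - 3706242)*(37292852/3) = -1701751*37292852/3 = -63463148183852/3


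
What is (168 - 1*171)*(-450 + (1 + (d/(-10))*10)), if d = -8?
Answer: 1323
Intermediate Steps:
(168 - 1*171)*(-450 + (1 + (d/(-10))*10)) = (168 - 1*171)*(-450 + (1 - 8/(-10)*10)) = (168 - 171)*(-450 + (1 - 8*(-⅒)*10)) = -3*(-450 + (1 + (⅘)*10)) = -3*(-450 + (1 + 8)) = -3*(-450 + 9) = -3*(-441) = 1323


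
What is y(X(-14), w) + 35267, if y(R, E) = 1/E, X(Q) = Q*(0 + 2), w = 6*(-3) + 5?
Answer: 458470/13 ≈ 35267.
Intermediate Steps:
w = -13 (w = -18 + 5 = -13)
X(Q) = 2*Q (X(Q) = Q*2 = 2*Q)
y(X(-14), w) + 35267 = 1/(-13) + 35267 = -1/13 + 35267 = 458470/13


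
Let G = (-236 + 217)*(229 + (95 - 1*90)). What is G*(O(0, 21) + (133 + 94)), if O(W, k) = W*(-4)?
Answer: -1009242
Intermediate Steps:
O(W, k) = -4*W
G = -4446 (G = -19*(229 + (95 - 90)) = -19*(229 + 5) = -19*234 = -4446)
G*(O(0, 21) + (133 + 94)) = -4446*(-4*0 + (133 + 94)) = -4446*(0 + 227) = -4446*227 = -1009242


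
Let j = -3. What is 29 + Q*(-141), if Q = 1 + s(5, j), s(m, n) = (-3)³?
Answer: 3695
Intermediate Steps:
s(m, n) = -27
Q = -26 (Q = 1 - 27 = -26)
29 + Q*(-141) = 29 - 26*(-141) = 29 + 3666 = 3695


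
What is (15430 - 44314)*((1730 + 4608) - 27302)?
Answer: 605524176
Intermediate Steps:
(15430 - 44314)*((1730 + 4608) - 27302) = -28884*(6338 - 27302) = -28884*(-20964) = 605524176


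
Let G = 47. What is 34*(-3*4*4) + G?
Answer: -1585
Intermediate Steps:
34*(-3*4*4) + G = 34*(-3*4*4) + 47 = 34*(-12*4) + 47 = 34*(-48) + 47 = -1632 + 47 = -1585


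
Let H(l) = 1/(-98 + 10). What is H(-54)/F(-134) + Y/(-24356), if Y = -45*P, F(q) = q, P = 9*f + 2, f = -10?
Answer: -11667991/71801488 ≈ -0.16250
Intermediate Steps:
P = -88 (P = 9*(-10) + 2 = -90 + 2 = -88)
H(l) = -1/88 (H(l) = 1/(-88) = -1/88)
Y = 3960 (Y = -45*(-88) = 3960)
H(-54)/F(-134) + Y/(-24356) = -1/88/(-134) + 3960/(-24356) = -1/88*(-1/134) + 3960*(-1/24356) = 1/11792 - 990/6089 = -11667991/71801488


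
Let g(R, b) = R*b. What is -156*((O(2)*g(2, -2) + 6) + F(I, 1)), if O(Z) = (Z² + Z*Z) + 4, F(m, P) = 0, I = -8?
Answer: 6552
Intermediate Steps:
O(Z) = 4 + 2*Z² (O(Z) = (Z² + Z²) + 4 = 2*Z² + 4 = 4 + 2*Z²)
-156*((O(2)*g(2, -2) + 6) + F(I, 1)) = -156*(((4 + 2*2²)*(2*(-2)) + 6) + 0) = -156*(((4 + 2*4)*(-4) + 6) + 0) = -156*(((4 + 8)*(-4) + 6) + 0) = -156*((12*(-4) + 6) + 0) = -156*((-48 + 6) + 0) = -156*(-42 + 0) = -156*(-42) = 6552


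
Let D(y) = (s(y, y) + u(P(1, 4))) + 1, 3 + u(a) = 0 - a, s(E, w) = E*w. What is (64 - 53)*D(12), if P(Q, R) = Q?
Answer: 1551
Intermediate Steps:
u(a) = -3 - a (u(a) = -3 + (0 - a) = -3 - a)
D(y) = -3 + y² (D(y) = (y*y + (-3 - 1*1)) + 1 = (y² + (-3 - 1)) + 1 = (y² - 4) + 1 = (-4 + y²) + 1 = -3 + y²)
(64 - 53)*D(12) = (64 - 53)*(-3 + 12²) = 11*(-3 + 144) = 11*141 = 1551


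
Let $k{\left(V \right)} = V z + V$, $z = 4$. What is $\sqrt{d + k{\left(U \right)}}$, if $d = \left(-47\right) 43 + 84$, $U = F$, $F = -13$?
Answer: $i \sqrt{2002} \approx 44.744 i$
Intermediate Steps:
$U = -13$
$k{\left(V \right)} = 5 V$ ($k{\left(V \right)} = V 4 + V = 4 V + V = 5 V$)
$d = -1937$ ($d = -2021 + 84 = -1937$)
$\sqrt{d + k{\left(U \right)}} = \sqrt{-1937 + 5 \left(-13\right)} = \sqrt{-1937 - 65} = \sqrt{-2002} = i \sqrt{2002}$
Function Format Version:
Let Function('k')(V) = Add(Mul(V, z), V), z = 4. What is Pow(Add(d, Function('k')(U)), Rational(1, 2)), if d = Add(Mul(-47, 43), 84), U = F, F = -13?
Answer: Mul(I, Pow(2002, Rational(1, 2))) ≈ Mul(44.744, I)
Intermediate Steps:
U = -13
Function('k')(V) = Mul(5, V) (Function('k')(V) = Add(Mul(V, 4), V) = Add(Mul(4, V), V) = Mul(5, V))
d = -1937 (d = Add(-2021, 84) = -1937)
Pow(Add(d, Function('k')(U)), Rational(1, 2)) = Pow(Add(-1937, Mul(5, -13)), Rational(1, 2)) = Pow(Add(-1937, -65), Rational(1, 2)) = Pow(-2002, Rational(1, 2)) = Mul(I, Pow(2002, Rational(1, 2)))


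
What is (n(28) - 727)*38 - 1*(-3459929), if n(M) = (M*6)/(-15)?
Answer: 17159387/5 ≈ 3.4319e+6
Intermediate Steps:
n(M) = -2*M/5 (n(M) = (6*M)*(-1/15) = -2*M/5)
(n(28) - 727)*38 - 1*(-3459929) = (-⅖*28 - 727)*38 - 1*(-3459929) = (-56/5 - 727)*38 + 3459929 = -3691/5*38 + 3459929 = -140258/5 + 3459929 = 17159387/5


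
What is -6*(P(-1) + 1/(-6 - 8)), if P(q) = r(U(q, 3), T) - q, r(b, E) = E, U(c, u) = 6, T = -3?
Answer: 87/7 ≈ 12.429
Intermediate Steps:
P(q) = -3 - q
-6*(P(-1) + 1/(-6 - 8)) = -6*((-3 - 1*(-1)) + 1/(-6 - 8)) = -6*((-3 + 1) + 1/(-14)) = -6*(-2 - 1/14) = -6*(-29/14) = 87/7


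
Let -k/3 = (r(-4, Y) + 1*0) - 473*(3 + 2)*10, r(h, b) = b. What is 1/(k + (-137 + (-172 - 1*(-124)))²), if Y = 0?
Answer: 1/105175 ≈ 9.5080e-6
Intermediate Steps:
k = 70950 (k = -3*((0 + 1*0) - 473*(3 + 2)*10) = -3*((0 + 0) - 2365*10) = -3*(0 - 473*50) = -3*(0 - 23650) = -3*(-23650) = 70950)
1/(k + (-137 + (-172 - 1*(-124)))²) = 1/(70950 + (-137 + (-172 - 1*(-124)))²) = 1/(70950 + (-137 + (-172 + 124))²) = 1/(70950 + (-137 - 48)²) = 1/(70950 + (-185)²) = 1/(70950 + 34225) = 1/105175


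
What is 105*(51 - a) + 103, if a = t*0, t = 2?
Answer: 5458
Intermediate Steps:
a = 0 (a = 2*0 = 0)
105*(51 - a) + 103 = 105*(51 - 1*0) + 103 = 105*(51 + 0) + 103 = 105*51 + 103 = 5355 + 103 = 5458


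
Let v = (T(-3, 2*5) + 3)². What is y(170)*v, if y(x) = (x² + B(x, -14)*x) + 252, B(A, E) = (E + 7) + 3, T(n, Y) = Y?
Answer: 4811768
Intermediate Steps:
B(A, E) = 10 + E (B(A, E) = (7 + E) + 3 = 10 + E)
y(x) = 252 + x² - 4*x (y(x) = (x² + (10 - 14)*x) + 252 = (x² - 4*x) + 252 = 252 + x² - 4*x)
v = 169 (v = (2*5 + 3)² = (10 + 3)² = 13² = 169)
y(170)*v = (252 + 170² - 4*170)*169 = (252 + 28900 - 680)*169 = 28472*169 = 4811768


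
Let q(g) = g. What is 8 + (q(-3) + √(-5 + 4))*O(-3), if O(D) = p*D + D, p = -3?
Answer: -10 + 6*I ≈ -10.0 + 6.0*I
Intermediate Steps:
O(D) = -2*D (O(D) = -3*D + D = -2*D)
8 + (q(-3) + √(-5 + 4))*O(-3) = 8 + (-3 + √(-5 + 4))*(-2*(-3)) = 8 + (-3 + √(-1))*6 = 8 + (-3 + I)*6 = 8 + (-18 + 6*I) = -10 + 6*I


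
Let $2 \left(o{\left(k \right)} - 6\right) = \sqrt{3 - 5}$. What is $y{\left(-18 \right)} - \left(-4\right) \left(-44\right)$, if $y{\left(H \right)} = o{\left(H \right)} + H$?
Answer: $-188 + \frac{i \sqrt{2}}{2} \approx -188.0 + 0.70711 i$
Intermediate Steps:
$o{\left(k \right)} = 6 + \frac{i \sqrt{2}}{2}$ ($o{\left(k \right)} = 6 + \frac{\sqrt{3 - 5}}{2} = 6 + \frac{\sqrt{-2}}{2} = 6 + \frac{i \sqrt{2}}{2}$)
$y{\left(H \right)} = 6 + H + \frac{i \sqrt{2}}{2}$ ($y{\left(H \right)} = \left(6 + \frac{i \sqrt{2}}{2}\right) + H = 6 + H + \frac{i \sqrt{2}}{2}$)
$y{\left(-18 \right)} - \left(-4\right) \left(-44\right) = \left(6 - 18 + \frac{i \sqrt{2}}{2}\right) - \left(-4\right) \left(-44\right) = \left(-12 + \frac{i \sqrt{2}}{2}\right) - 176 = -188 + \frac{i \sqrt{2}}{2}$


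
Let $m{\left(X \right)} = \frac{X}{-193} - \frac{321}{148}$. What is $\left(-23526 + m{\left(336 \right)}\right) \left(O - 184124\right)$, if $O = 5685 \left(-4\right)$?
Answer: $\frac{34758755170020}{7141} \approx 4.8675 \cdot 10^{9}$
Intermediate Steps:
$m{\left(X \right)} = - \frac{321}{148} - \frac{X}{193}$ ($m{\left(X \right)} = X \left(- \frac{1}{193}\right) - \frac{321}{148} = - \frac{X}{193} - \frac{321}{148} = - \frac{321}{148} - \frac{X}{193}$)
$O = -22740$
$\left(-23526 + m{\left(336 \right)}\right) \left(O - 184124\right) = \left(-23526 - \frac{111681}{28564}\right) \left(-22740 - 184124\right) = \left(-23526 - \frac{111681}{28564}\right) \left(-206864\right) = \left(- \frac{672108345}{28564}\right) \left(-206864\right) = \frac{34758755170020}{7141}$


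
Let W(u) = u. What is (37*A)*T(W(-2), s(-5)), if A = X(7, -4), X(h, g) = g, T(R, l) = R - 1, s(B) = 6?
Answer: 444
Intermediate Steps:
T(R, l) = -1 + R
A = -4
(37*A)*T(W(-2), s(-5)) = (37*(-4))*(-1 - 2) = -148*(-3) = 444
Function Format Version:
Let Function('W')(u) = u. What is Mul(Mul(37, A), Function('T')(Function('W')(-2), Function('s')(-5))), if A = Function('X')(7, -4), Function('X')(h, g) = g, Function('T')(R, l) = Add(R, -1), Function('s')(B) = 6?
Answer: 444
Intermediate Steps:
Function('T')(R, l) = Add(-1, R)
A = -4
Mul(Mul(37, A), Function('T')(Function('W')(-2), Function('s')(-5))) = Mul(Mul(37, -4), Add(-1, -2)) = Mul(-148, -3) = 444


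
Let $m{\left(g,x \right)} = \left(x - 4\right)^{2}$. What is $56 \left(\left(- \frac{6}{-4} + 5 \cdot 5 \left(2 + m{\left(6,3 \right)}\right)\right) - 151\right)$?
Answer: $-4172$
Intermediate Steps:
$m{\left(g,x \right)} = \left(-4 + x\right)^{2}$
$56 \left(\left(- \frac{6}{-4} + 5 \cdot 5 \left(2 + m{\left(6,3 \right)}\right)\right) - 151\right) = 56 \left(\left(- \frac{6}{-4} + 5 \cdot 5 \left(2 + \left(-4 + 3\right)^{2}\right)\right) - 151\right) = 56 \left(\left(\left(-6\right) \left(- \frac{1}{4}\right) + 5 \cdot 5 \left(2 + \left(-1\right)^{2}\right)\right) - 151\right) = 56 \left(\left(\frac{3}{2} + 5 \cdot 5 \left(2 + 1\right)\right) - 151\right) = 56 \left(\left(\frac{3}{2} + 5 \cdot 5 \cdot 3\right) - 151\right) = 56 \left(\left(\frac{3}{2} + 5 \cdot 15\right) - 151\right) = 56 \left(\left(\frac{3}{2} + 75\right) - 151\right) = 56 \left(\frac{153}{2} - 151\right) = 56 \left(- \frac{149}{2}\right) = -4172$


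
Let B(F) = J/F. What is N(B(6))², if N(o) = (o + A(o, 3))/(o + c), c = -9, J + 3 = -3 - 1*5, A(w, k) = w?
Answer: 484/4225 ≈ 0.11456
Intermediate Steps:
J = -11 (J = -3 + (-3 - 1*5) = -3 + (-3 - 5) = -3 - 8 = -11)
B(F) = -11/F
N(o) = 2*o/(-9 + o) (N(o) = (o + o)/(o - 9) = (2*o)/(-9 + o) = 2*o/(-9 + o))
N(B(6))² = (2*(-11/6)/(-9 - 11/6))² = (2*(-11/6)/(-65/6))² = (2*(-11/6)*(-6/65))² = (22/65)² = 484/4225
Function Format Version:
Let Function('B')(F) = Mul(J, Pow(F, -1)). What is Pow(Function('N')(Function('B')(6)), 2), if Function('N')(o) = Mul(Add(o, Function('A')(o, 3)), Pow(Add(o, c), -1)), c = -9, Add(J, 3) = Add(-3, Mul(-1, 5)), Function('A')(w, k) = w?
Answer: Rational(484, 4225) ≈ 0.11456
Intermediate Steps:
J = -11 (J = Add(-3, Add(-3, Mul(-1, 5))) = Add(-3, Add(-3, -5)) = Add(-3, -8) = -11)
Function('B')(F) = Mul(-11, Pow(F, -1))
Function('N')(o) = Mul(2, o, Pow(Add(-9, o), -1)) (Function('N')(o) = Mul(Add(o, o), Pow(Add(o, -9), -1)) = Mul(Mul(2, o), Pow(Add(-9, o), -1)) = Mul(2, o, Pow(Add(-9, o), -1)))
Pow(Function('N')(Function('B')(6)), 2) = Pow(Mul(2, Mul(-11, Pow(6, -1)), Pow(Add(-9, Mul(-11, Pow(6, -1))), -1)), 2) = Pow(Mul(2, Mul(-11, Rational(1, 6)), Pow(Add(-9, Mul(-11, Rational(1, 6))), -1)), 2) = Pow(Mul(2, Rational(-11, 6), Pow(Add(-9, Rational(-11, 6)), -1)), 2) = Pow(Mul(2, Rational(-11, 6), Pow(Rational(-65, 6), -1)), 2) = Pow(Mul(2, Rational(-11, 6), Rational(-6, 65)), 2) = Pow(Rational(22, 65), 2) = Rational(484, 4225)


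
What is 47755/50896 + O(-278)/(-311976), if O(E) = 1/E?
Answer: 129429972173/137942996184 ≈ 0.93829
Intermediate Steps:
47755/50896 + O(-278)/(-311976) = 47755/50896 + 1/(-278*(-311976)) = 47755*(1/50896) - 1/278*(-1/311976) = 47755/50896 + 1/86729328 = 129429972173/137942996184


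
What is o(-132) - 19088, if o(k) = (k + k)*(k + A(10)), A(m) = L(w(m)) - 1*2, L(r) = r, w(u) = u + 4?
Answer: 12592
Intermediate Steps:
w(u) = 4 + u
A(m) = 2 + m (A(m) = (4 + m) - 1*2 = (4 + m) - 2 = 2 + m)
o(k) = 2*k*(12 + k) (o(k) = (k + k)*(k + (2 + 10)) = (2*k)*(k + 12) = (2*k)*(12 + k) = 2*k*(12 + k))
o(-132) - 19088 = 2*(-132)*(12 - 132) - 19088 = 2*(-132)*(-120) - 19088 = 31680 - 19088 = 12592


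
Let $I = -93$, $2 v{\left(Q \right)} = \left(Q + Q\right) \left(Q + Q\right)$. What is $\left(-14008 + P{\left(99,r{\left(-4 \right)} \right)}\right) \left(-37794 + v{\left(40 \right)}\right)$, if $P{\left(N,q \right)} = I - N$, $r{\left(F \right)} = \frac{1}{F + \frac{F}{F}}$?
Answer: $491234800$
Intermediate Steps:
$v{\left(Q \right)} = 2 Q^{2}$ ($v{\left(Q \right)} = \frac{\left(Q + Q\right) \left(Q + Q\right)}{2} = \frac{2 Q 2 Q}{2} = \frac{4 Q^{2}}{2} = 2 Q^{2}$)
$r{\left(F \right)} = \frac{1}{1 + F}$ ($r{\left(F \right)} = \frac{1}{F + 1} = \frac{1}{1 + F}$)
$P{\left(N,q \right)} = -93 - N$
$\left(-14008 + P{\left(99,r{\left(-4 \right)} \right)}\right) \left(-37794 + v{\left(40 \right)}\right) = \left(-14008 - 192\right) \left(-37794 + 2 \cdot 40^{2}\right) = \left(-14008 - 192\right) \left(-37794 + 2 \cdot 1600\right) = \left(-14008 - 192\right) \left(-37794 + 3200\right) = \left(-14200\right) \left(-34594\right) = 491234800$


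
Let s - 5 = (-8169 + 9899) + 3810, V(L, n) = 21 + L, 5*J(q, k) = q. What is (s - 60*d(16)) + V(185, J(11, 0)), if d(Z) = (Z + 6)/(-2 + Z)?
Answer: 39597/7 ≈ 5656.7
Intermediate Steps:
J(q, k) = q/5
d(Z) = (6 + Z)/(-2 + Z)
s = 5545 (s = 5 + ((-8169 + 9899) + 3810) = 5 + (1730 + 3810) = 5 + 5540 = 5545)
(s - 60*d(16)) + V(185, J(11, 0)) = (5545 - 60*(6 + 16)/(-2 + 16)) + (21 + 185) = (5545 - 60*22/14) + 206 = (5545 - 30*22/7) + 206 = (5545 - 60*11/7) + 206 = (5545 - 660/7) + 206 = 38155/7 + 206 = 39597/7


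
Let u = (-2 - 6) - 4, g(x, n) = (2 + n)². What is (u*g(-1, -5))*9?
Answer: -972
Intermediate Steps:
u = -12 (u = -8 - 4 = -12)
(u*g(-1, -5))*9 = -12*(2 - 5)²*9 = -12*(-3)²*9 = -12*9*9 = -108*9 = -972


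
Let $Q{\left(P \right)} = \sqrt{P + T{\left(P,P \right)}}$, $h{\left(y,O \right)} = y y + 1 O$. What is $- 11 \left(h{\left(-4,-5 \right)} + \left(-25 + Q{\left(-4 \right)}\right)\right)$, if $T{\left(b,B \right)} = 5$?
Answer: $143$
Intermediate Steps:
$h{\left(y,O \right)} = O + y^{2}$ ($h{\left(y,O \right)} = y^{2} + O = O + y^{2}$)
$Q{\left(P \right)} = \sqrt{5 + P}$ ($Q{\left(P \right)} = \sqrt{P + 5} = \sqrt{5 + P}$)
$- 11 \left(h{\left(-4,-5 \right)} + \left(-25 + Q{\left(-4 \right)}\right)\right) = - 11 \left(\left(-5 + \left(-4\right)^{2}\right) - \left(25 - \sqrt{5 - 4}\right)\right) = - 11 \left(\left(-5 + 16\right) - \left(25 - \sqrt{1}\right)\right) = - 11 \left(11 + \left(-25 + 1\right)\right) = - 11 \left(11 - 24\right) = \left(-11\right) \left(-13\right) = 143$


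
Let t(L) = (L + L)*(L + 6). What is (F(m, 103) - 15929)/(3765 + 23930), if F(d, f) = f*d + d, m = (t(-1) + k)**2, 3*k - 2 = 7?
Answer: -10833/27695 ≈ -0.39115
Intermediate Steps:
t(L) = 2*L*(6 + L) (t(L) = (2*L)*(6 + L) = 2*L*(6 + L))
k = 3 (k = 2/3 + (1/3)*7 = 2/3 + 7/3 = 3)
m = 49 (m = (2*(-1)*(6 - 1) + 3)**2 = (2*(-1)*5 + 3)**2 = (-10 + 3)**2 = (-7)**2 = 49)
F(d, f) = d + d*f (F(d, f) = d*f + d = d + d*f)
(F(m, 103) - 15929)/(3765 + 23930) = (49*(1 + 103) - 15929)/(3765 + 23930) = (49*104 - 15929)/27695 = (5096 - 15929)*(1/27695) = -10833*1/27695 = -10833/27695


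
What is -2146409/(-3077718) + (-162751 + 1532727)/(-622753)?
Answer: -2879717150791/1916658117654 ≈ -1.5025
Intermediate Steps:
-2146409/(-3077718) + (-162751 + 1532727)/(-622753) = -2146409*(-1/3077718) + 1369976*(-1/622753) = 2146409/3077718 - 1369976/622753 = -2879717150791/1916658117654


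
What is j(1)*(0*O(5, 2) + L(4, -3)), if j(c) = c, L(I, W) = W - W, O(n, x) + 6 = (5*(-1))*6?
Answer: 0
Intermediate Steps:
O(n, x) = -36 (O(n, x) = -6 + (5*(-1))*6 = -6 - 5*6 = -6 - 30 = -36)
L(I, W) = 0
j(1)*(0*O(5, 2) + L(4, -3)) = 1*(0*(-36) + 0) = 1*(0 + 0) = 1*0 = 0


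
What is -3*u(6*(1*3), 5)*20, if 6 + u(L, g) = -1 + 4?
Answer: 180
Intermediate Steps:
u(L, g) = -3 (u(L, g) = -6 + (-1 + 4) = -6 + 3 = -3)
-3*u(6*(1*3), 5)*20 = -3*(-3)*20 = 9*20 = 180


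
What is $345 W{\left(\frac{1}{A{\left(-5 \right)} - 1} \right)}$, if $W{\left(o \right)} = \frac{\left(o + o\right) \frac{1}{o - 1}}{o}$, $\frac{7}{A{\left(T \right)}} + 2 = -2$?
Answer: $-506$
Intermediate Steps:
$A{\left(T \right)} = - \frac{7}{4}$ ($A{\left(T \right)} = \frac{7}{-2 - 2} = \frac{7}{-4} = 7 \left(- \frac{1}{4}\right) = - \frac{7}{4}$)
$W{\left(o \right)} = \frac{2}{-1 + o}$ ($W{\left(o \right)} = \frac{2 o \frac{1}{-1 + o}}{o} = \frac{2}{-1 + o}$)
$345 W{\left(\frac{1}{A{\left(-5 \right)} - 1} \right)} = 345 \frac{2}{-1 + \frac{1}{- \frac{7}{4} - 1}} = 345 \frac{2}{-1 + \frac{1}{- \frac{11}{4}}} = 345 \frac{2}{-1 - \frac{4}{11}} = 345 \frac{2}{- \frac{15}{11}} = 345 \cdot 2 \left(- \frac{11}{15}\right) = 345 \left(- \frac{22}{15}\right) = -506$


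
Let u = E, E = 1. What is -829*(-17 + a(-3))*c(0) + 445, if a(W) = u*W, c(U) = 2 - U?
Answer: 33605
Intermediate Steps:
u = 1
a(W) = W (a(W) = 1*W = W)
-829*(-17 + a(-3))*c(0) + 445 = -829*(-17 - 3)*(2 - 1*0) + 445 = -(-16580)*(2 + 0) + 445 = -(-16580)*2 + 445 = -829*(-40) + 445 = 33160 + 445 = 33605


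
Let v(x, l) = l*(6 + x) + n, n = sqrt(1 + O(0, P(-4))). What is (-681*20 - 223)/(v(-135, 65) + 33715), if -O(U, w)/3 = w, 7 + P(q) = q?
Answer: -10313035/18870849 + 13843*sqrt(34)/641608866 ≈ -0.54638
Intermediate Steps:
P(q) = -7 + q
O(U, w) = -3*w
n = sqrt(34) (n = sqrt(1 - 3*(-7 - 4)) = sqrt(1 - 3*(-11)) = sqrt(1 + 33) = sqrt(34) ≈ 5.8309)
v(x, l) = sqrt(34) + l*(6 + x) (v(x, l) = l*(6 + x) + sqrt(34) = sqrt(34) + l*(6 + x))
(-681*20 - 223)/(v(-135, 65) + 33715) = (-681*20 - 223)/((sqrt(34) + 6*65 + 65*(-135)) + 33715) = (-13620 - 223)/((sqrt(34) + 390 - 8775) + 33715) = -13843/((-8385 + sqrt(34)) + 33715) = -13843/(25330 + sqrt(34))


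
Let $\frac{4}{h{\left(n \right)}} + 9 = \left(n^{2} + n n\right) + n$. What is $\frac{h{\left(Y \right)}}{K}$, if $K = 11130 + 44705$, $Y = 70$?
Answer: $\frac{4}{550588935} \approx 7.2649 \cdot 10^{-9}$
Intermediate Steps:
$K = 55835$
$h{\left(n \right)} = \frac{4}{-9 + n + 2 n^{2}}$ ($h{\left(n \right)} = \frac{4}{-9 + \left(\left(n^{2} + n n\right) + n\right)} = \frac{4}{-9 + \left(\left(n^{2} + n^{2}\right) + n\right)} = \frac{4}{-9 + \left(2 n^{2} + n\right)} = \frac{4}{-9 + \left(n + 2 n^{2}\right)} = \frac{4}{-9 + n + 2 n^{2}}$)
$\frac{h{\left(Y \right)}}{K} = \frac{4 \frac{1}{-9 + 70 + 2 \cdot 70^{2}}}{55835} = \frac{4}{-9 + 70 + 2 \cdot 4900} \cdot \frac{1}{55835} = \frac{4}{-9 + 70 + 9800} \cdot \frac{1}{55835} = \frac{4}{9861} \cdot \frac{1}{55835} = \frac{4}{550588935}$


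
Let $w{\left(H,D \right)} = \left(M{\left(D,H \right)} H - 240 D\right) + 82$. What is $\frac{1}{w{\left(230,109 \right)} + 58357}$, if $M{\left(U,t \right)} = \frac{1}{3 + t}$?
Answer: $\frac{233}{7521237} \approx 3.0979 \cdot 10^{-5}$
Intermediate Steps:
$w{\left(H,D \right)} = 82 - 240 D + \frac{H}{3 + H}$ ($w{\left(H,D \right)} = \left(\frac{H}{3 + H} - 240 D\right) + 82 = \left(- 240 D + \frac{H}{3 + H}\right) + 82 = 82 - 240 D + \frac{H}{3 + H}$)
$\frac{1}{w{\left(230,109 \right)} + 58357} = \frac{1}{\frac{230 + 2 \left(3 + 230\right) \left(41 - 13080\right)}{3 + 230} + 58357} = \frac{1}{\frac{230 + 2 \cdot 233 \left(41 - 13080\right)}{233} + 58357} = \frac{1}{\frac{230 + 2 \cdot 233 \left(-13039\right)}{233} + 58357} = \frac{1}{\frac{230 - 6076174}{233} + 58357} = \frac{1}{\frac{1}{233} \left(-6075944\right) + 58357} = \frac{1}{- \frac{6075944}{233} + 58357} = \frac{1}{\frac{7521237}{233}} = \frac{233}{7521237}$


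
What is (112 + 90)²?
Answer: 40804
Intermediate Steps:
(112 + 90)² = 202² = 40804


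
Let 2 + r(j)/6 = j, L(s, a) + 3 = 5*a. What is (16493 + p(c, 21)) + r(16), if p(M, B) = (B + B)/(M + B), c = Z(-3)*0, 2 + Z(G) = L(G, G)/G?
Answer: 16579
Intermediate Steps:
L(s, a) = -3 + 5*a
Z(G) = -2 + (-3 + 5*G)/G
r(j) = -12 + 6*j
c = 0 (c = (3 - 3/(-3))*0 = (3 - 3*(-⅓))*0 = (3 + 1)*0 = 4*0 = 0)
p(M, B) = 2*B/(B + M) (p(M, B) = (2*B)/(B + M) = 2*B/(B + M))
(16493 + p(c, 21)) + r(16) = (16493 + 2*21/(21 + 0)) + (-12 + 6*16) = (16493 + 2*21/21) + (-12 + 96) = (16493 + 2*21*(1/21)) + 84 = (16493 + 2) + 84 = 16495 + 84 = 16579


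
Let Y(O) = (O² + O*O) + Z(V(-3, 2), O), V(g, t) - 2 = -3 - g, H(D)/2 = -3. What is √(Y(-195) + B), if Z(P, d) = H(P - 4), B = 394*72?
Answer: 2*√26103 ≈ 323.13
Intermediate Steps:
H(D) = -6 (H(D) = 2*(-3) = -6)
B = 28368
V(g, t) = -1 - g (V(g, t) = 2 + (-3 - g) = -1 - g)
Z(P, d) = -6
Y(O) = -6 + 2*O² (Y(O) = (O² + O*O) - 6 = (O² + O²) - 6 = 2*O² - 6 = -6 + 2*O²)
√(Y(-195) + B) = √((-6 + 2*(-195)²) + 28368) = √((-6 + 2*38025) + 28368) = √((-6 + 76050) + 28368) = √(76044 + 28368) = √104412 = 2*√26103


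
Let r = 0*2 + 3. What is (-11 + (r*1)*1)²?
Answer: 64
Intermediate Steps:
r = 3 (r = 0 + 3 = 3)
(-11 + (r*1)*1)² = (-11 + (3*1)*1)² = (-11 + 3*1)² = (-11 + 3)² = (-8)² = 64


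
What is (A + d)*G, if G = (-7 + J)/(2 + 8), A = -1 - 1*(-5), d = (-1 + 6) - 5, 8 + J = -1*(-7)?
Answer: -16/5 ≈ -3.2000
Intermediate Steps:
J = -1 (J = -8 - 1*(-7) = -8 + 7 = -1)
d = 0 (d = 5 - 5 = 0)
A = 4 (A = -1 + 5 = 4)
G = -⅘ (G = (-7 - 1)/(2 + 8) = -8/10 = -8*⅒ = -⅘ ≈ -0.80000)
(A + d)*G = (4 + 0)*(-⅘) = 4*(-⅘) = -16/5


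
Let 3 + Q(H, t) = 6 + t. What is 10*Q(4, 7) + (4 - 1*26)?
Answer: 78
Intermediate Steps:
Q(H, t) = 3 + t (Q(H, t) = -3 + (6 + t) = 3 + t)
10*Q(4, 7) + (4 - 1*26) = 10*(3 + 7) + (4 - 1*26) = 10*10 + (4 - 26) = 100 - 22 = 78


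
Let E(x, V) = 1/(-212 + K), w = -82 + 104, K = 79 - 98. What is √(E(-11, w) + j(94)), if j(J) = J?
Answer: √5015703/231 ≈ 9.6951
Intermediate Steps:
K = -19
w = 22
E(x, V) = -1/231 (E(x, V) = 1/(-212 - 19) = 1/(-231) = -1/231)
√(E(-11, w) + j(94)) = √(-1/231 + 94) = √(21713/231) = √5015703/231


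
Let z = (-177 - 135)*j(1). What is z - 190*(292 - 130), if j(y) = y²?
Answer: -31092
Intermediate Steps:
z = -312 (z = (-177 - 135)*1² = -312*1 = -312)
z - 190*(292 - 130) = -312 - 190*(292 - 130) = -312 - 190*162 = -312 - 1*30780 = -312 - 30780 = -31092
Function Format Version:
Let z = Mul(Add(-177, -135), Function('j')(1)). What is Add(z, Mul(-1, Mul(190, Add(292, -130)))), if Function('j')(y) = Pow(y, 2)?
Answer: -31092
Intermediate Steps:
z = -312 (z = Mul(Add(-177, -135), Pow(1, 2)) = Mul(-312, 1) = -312)
Add(z, Mul(-1, Mul(190, Add(292, -130)))) = Add(-312, Mul(-1, Mul(190, Add(292, -130)))) = Add(-312, Mul(-1, Mul(190, 162))) = Add(-312, Mul(-1, 30780)) = Add(-312, -30780) = -31092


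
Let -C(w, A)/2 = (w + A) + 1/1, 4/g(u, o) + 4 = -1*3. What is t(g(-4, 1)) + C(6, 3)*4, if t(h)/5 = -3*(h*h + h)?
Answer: -3740/49 ≈ -76.327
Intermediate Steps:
g(u, o) = -4/7 (g(u, o) = 4/(-4 - 1*3) = 4/(-4 - 3) = 4/(-7) = 4*(-1/7) = -4/7)
C(w, A) = -2 - 2*A - 2*w (C(w, A) = -2*((w + A) + 1/1) = -2*((A + w) + 1) = -2*(1 + A + w) = -2 - 2*A - 2*w)
t(h) = -15*h - 15*h**2 (t(h) = 5*(-3*(h*h + h)) = 5*(-3*(h**2 + h)) = 5*(-3*(h + h**2)) = 5*(-3*h - 3*h**2) = -15*h - 15*h**2)
t(g(-4, 1)) + C(6, 3)*4 = -15*(-4/7)*(1 - 4/7) + (-2 - 2*3 - 2*6)*4 = -15*(-4/7)*3/7 + (-2 - 6 - 12)*4 = 180/49 - 20*4 = 180/49 - 80 = -3740/49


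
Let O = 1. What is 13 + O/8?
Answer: 105/8 ≈ 13.125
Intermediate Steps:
13 + O/8 = 13 + 1/8 = 13 + (⅛)*1 = 13 + ⅛ = 105/8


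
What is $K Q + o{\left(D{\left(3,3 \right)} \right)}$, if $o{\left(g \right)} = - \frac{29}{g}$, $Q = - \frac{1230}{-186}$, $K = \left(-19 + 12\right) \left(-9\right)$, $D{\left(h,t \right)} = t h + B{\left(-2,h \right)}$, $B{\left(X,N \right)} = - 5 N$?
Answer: $\frac{78389}{186} \approx 421.45$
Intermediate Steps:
$D{\left(h,t \right)} = - 5 h + h t$ ($D{\left(h,t \right)} = t h - 5 h = h t - 5 h = - 5 h + h t$)
$K = 63$ ($K = \left(-7\right) \left(-9\right) = 63$)
$Q = \frac{205}{31}$ ($Q = \left(-1230\right) \left(- \frac{1}{186}\right) = \frac{205}{31} \approx 6.6129$)
$K Q + o{\left(D{\left(3,3 \right)} \right)} = 63 \cdot \frac{205}{31} - \frac{29}{3 \left(-5 + 3\right)} = \frac{12915}{31} - \frac{29}{3 \left(-2\right)} = \frac{12915}{31} - \frac{29}{-6} = \frac{12915}{31} - - \frac{29}{6} = \frac{12915}{31} + \frac{29}{6} = \frac{78389}{186}$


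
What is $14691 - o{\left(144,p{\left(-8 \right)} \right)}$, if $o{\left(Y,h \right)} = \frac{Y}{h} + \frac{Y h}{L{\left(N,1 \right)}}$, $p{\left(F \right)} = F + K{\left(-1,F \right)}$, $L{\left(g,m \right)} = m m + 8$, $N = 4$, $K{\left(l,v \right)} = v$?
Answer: $14956$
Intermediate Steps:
$L{\left(g,m \right)} = 8 + m^{2}$ ($L{\left(g,m \right)} = m^{2} + 8 = 8 + m^{2}$)
$p{\left(F \right)} = 2 F$ ($p{\left(F \right)} = F + F = 2 F$)
$o{\left(Y,h \right)} = \frac{Y}{h} + \frac{Y h}{9}$ ($o{\left(Y,h \right)} = \frac{Y}{h} + \frac{Y h}{8 + 1^{2}} = \frac{Y}{h} + \frac{Y h}{8 + 1} = \frac{Y}{h} + \frac{Y h}{9}$)
$14691 - o{\left(144,p{\left(-8 \right)} \right)} = 14691 - \left(\frac{144}{2 \left(-8\right)} + \frac{1}{9} \cdot 144 \cdot 2 \left(-8\right)\right) = 14691 - \left(\frac{144}{-16} + \frac{1}{9} \cdot 144 \left(-16\right)\right) = 14691 - \left(144 \left(- \frac{1}{16}\right) - 256\right) = 14691 - \left(-9 - 256\right) = 14691 - -265 = 14691 + 265 = 14956$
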